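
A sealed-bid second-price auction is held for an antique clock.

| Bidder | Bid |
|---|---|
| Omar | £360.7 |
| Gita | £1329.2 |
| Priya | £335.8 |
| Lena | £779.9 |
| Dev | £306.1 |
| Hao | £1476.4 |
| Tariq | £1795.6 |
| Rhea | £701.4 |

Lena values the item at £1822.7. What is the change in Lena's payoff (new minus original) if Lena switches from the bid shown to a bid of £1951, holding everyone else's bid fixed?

The highest bid among the other bidders is £1795.6; Lena's bid doesn't change that.
Original bid £779.9: Lena is not highest (top rival bid is £1795.6); payoff £0.
Alternative bid £1951: Lena is highest, pays the top rival bid £1795.6; payoff £1822.7 − £1795.6 = £27.1.
Change in payoff = £27.1 − (£0) = £27.1.

£27.1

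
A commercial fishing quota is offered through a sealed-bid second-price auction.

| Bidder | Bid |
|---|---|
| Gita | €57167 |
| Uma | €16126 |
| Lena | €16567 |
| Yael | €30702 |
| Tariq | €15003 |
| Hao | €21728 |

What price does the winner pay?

Highest bid: Gita at €57167, so Gita wins.
Second-highest bid: Yael at €30702 — that is the price the winner pays.

€30702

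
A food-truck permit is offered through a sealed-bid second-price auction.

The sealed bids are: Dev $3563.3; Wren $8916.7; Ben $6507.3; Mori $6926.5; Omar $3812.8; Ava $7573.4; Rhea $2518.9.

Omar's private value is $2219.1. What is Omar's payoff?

Highest bid: Wren at $8916.7, so Wren wins.
Second-highest bid: Ava at $7573.4 — that is the price the winner pays.
Omar did not win, so Omar pays nothing and receives nothing: payoff $0.

$0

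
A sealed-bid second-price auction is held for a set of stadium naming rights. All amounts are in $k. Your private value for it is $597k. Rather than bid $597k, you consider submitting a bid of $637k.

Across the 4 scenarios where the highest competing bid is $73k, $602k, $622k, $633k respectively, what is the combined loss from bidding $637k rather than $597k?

$66k

The deviation costs you only when the competing bid falls strictly between $597k and $637k; elsewhere both bids give the same outcome.
$73k: outcomes coincide → loss $0k.
$602k: truthful payoff $0k, deviation payoff −$5k → loss $5k.
$622k: truthful payoff $0k, deviation payoff −$25k → loss $25k.
$633k: truthful payoff $0k, deviation payoff −$36k → loss $36k.
Total loss = $5k + $25k + $36k = $66k.
Truthful bidding weakly dominates here: raising your bid can only win items priced above your value, and lowering it can only forfeit items priced below.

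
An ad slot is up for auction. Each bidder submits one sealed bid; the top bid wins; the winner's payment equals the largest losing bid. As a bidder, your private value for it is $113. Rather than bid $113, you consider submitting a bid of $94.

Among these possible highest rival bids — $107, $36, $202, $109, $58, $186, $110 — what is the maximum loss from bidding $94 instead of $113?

$6

$107: truthful gives $6, deviation gives $0 → loss $6.
$36: same outcome either way → loss $0.
$202: same outcome either way → loss $0.
$109: truthful gives $4, deviation gives $0 → loss $4.
$58: same outcome either way → loss $0.
$186: same outcome either way → loss $0.
$110: truthful gives $3, deviation gives $0 → loss $3.
Maximum loss: $6.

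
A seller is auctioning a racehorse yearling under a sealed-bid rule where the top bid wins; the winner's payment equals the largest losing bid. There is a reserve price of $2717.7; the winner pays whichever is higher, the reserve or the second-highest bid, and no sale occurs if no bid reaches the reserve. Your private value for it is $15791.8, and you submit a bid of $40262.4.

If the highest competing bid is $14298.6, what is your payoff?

$1493.2

Your bid $40262.4 is the highest and exceeds the reserve.
Price = max(second-highest bid, reserve) = max($14298.6, $2717.7) = $14298.6.
Payoff = $15791.8 − $14298.6 = $1493.2.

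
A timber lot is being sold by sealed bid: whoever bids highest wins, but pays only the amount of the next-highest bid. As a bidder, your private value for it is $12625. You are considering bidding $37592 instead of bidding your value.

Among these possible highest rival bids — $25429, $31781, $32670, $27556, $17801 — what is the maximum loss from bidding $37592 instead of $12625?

$25429: truthful gives $0, deviation gives −$12804 → loss $12804.
$31781: truthful gives $0, deviation gives −$19156 → loss $19156.
$32670: truthful gives $0, deviation gives −$20045 → loss $20045.
$27556: truthful gives $0, deviation gives −$14931 → loss $14931.
$17801: truthful gives $0, deviation gives −$5176 → loss $5176.
Maximum loss: $20045.

$20045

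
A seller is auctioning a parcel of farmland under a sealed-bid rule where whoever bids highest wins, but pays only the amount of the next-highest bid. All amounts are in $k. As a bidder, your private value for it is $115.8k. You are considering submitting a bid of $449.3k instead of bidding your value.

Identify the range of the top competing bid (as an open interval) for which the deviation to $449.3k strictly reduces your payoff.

($115.8k, $449.3k)

If the competing bid is below $115.8k, both bids win at the same price — no difference.
If it is above $449.3k, both bids lose — no difference.
If it lies strictly between $115.8k and $449.3k, bidding your value loses (payoff 0) while bidding $449.3k wins at a price above your value (payoff negative).
So the deviation strictly hurts on the open interval ($115.8k, $449.3k).
Because the price is fixed by the runner-up's bid, deviating from your value can only change a good outcome into a bad one — never the reverse.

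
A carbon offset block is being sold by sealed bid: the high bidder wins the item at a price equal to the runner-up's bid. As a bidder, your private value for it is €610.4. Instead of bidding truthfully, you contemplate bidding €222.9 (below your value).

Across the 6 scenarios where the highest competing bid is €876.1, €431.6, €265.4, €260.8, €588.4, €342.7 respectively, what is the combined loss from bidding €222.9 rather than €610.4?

€1163.1

The deviation costs you only when the competing bid falls strictly between €222.9 and €610.4; elsewhere both bids give the same outcome.
€876.1: outcomes coincide → loss €0.
€431.6: truthful payoff €178.8, deviation payoff €0 → loss €178.8.
€265.4: truthful payoff €345, deviation payoff €0 → loss €345.
€260.8: truthful payoff €349.6, deviation payoff €0 → loss €349.6.
€588.4: truthful payoff €22, deviation payoff €0 → loss €22.
€342.7: truthful payoff €267.7, deviation payoff €0 → loss €267.7.
Total loss = €178.8 + €345 + €349.6 + €22 + €267.7 = €1163.1.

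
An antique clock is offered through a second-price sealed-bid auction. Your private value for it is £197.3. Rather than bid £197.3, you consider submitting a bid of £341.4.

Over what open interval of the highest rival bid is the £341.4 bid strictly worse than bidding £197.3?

(£197.3, £341.4)

If the competing bid is below £197.3, both bids win at the same price — no difference.
If it is above £341.4, both bids lose — no difference.
If it lies strictly between £197.3 and £341.4, bidding your value loses (payoff 0) while bidding £341.4 wins at a price above your value (payoff negative).
So the deviation strictly hurts on the open interval (£197.3, £341.4).
Because the price is fixed by the runner-up's bid, deviating from your value can only change a good outcome into a bad one — never the reverse.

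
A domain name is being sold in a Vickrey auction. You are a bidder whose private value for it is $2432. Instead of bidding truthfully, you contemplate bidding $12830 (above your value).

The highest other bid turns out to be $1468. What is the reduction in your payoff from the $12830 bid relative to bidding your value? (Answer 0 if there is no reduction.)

$0

Bidding your value $2432: you win (since $2432 > $1468) and pay $1468. Payoff $964.
Bidding $12830: you win and pay $1468. Payoff $2432 − $1468 = $964.
Difference = $964 − $964 = $0; both bids lead to the same outcome because the competing bid is below both your value and your alternative bid.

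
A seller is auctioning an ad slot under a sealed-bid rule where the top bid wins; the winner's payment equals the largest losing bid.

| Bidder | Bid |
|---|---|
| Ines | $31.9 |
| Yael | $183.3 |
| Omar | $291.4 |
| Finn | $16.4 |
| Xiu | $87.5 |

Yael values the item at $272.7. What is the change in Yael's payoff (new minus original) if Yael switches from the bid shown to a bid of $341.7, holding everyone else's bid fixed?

The highest bid among the other bidders is $291.4; Yael's bid doesn't change that.
Original bid $183.3: Yael is not highest (top rival bid is $291.4); payoff $0.
Alternative bid $341.7: Yael is highest, pays the top rival bid $291.4; payoff $272.7 − $291.4 = −$18.7.
Change in payoff = −$18.7 − ($0) = −$18.7.

−$18.7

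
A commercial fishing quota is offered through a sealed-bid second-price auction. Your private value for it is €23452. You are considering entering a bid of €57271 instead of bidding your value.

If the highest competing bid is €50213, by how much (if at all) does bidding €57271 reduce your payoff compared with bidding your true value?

Bidding your value €23452: you lose (since €23452 < €50213). Payoff €0.
Bidding €57271: you win and pay €50213. Payoff €23452 − €50213 = −€26761.
The competing bid €50213 lies between your value and your inflated bid, so overbidding wins an item priced above your value.
Loss from deviating = €0 − (−€26761) = €26761.
In a second-price auction your bid sets only whether you win, not what you pay, so bidding your true value is weakly dominant.

€26761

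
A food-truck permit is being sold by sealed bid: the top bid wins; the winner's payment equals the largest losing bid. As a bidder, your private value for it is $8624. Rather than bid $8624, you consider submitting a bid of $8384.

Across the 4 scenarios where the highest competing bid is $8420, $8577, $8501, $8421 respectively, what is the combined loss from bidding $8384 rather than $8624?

$577

The deviation costs you only when the competing bid falls strictly between $8384 and $8624; elsewhere both bids give the same outcome.
$8420: truthful payoff $204, deviation payoff $0 → loss $204.
$8577: truthful payoff $47, deviation payoff $0 → loss $47.
$8501: truthful payoff $123, deviation payoff $0 → loss $123.
$8421: truthful payoff $203, deviation payoff $0 → loss $203.
Total loss = $204 + $47 + $123 + $203 = $577.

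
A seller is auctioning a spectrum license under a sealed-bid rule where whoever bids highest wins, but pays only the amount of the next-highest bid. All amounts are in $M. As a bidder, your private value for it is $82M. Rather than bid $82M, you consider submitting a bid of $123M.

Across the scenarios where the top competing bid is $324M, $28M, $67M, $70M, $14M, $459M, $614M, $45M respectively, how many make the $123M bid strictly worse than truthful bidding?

0

The deviation hurts exactly when the highest competing bid lies strictly between $82M and $123M — overbidding then wins at a price above your value.
$324M: above both → same outcome either way.
$28M: below both → same outcome either way.
$67M: below both → same outcome either way.
$70M: below both → same outcome either way.
$14M: below both → same outcome either way.
$459M: above both → same outcome either way.
$614M: above both → same outcome either way.
$45M: below both → same outcome either way.
Count: 0.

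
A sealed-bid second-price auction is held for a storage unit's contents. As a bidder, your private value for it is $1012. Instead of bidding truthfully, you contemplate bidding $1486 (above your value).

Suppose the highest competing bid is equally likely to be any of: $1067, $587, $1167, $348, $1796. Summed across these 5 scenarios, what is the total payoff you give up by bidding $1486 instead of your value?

$210

The deviation costs you only when the competing bid falls strictly between $1012 and $1486; elsewhere both bids give the same outcome.
$1067: truthful payoff $0, deviation payoff −$55 → loss $55.
$587: outcomes coincide → loss $0.
$1167: truthful payoff $0, deviation payoff −$155 → loss $155.
$348: outcomes coincide → loss $0.
$1796: outcomes coincide → loss $0.
Total loss = $55 + $155 = $210.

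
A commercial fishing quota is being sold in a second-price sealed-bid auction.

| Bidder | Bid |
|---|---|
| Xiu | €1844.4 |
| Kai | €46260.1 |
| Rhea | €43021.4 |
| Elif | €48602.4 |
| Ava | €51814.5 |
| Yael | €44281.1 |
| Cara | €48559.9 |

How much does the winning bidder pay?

Highest bid: Ava at €51814.5, so Ava wins.
Second-highest bid: Elif at €48602.4 — that is the price the winner pays.

€48602.4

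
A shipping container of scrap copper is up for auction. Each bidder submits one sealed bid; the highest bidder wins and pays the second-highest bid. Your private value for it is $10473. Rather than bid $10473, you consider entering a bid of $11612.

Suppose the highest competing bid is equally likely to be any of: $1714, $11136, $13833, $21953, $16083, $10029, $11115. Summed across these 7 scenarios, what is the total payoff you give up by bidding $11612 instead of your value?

The deviation costs you only when the competing bid falls strictly between $10473 and $11612; elsewhere both bids give the same outcome.
$1714: outcomes coincide → loss $0.
$11136: truthful payoff $0, deviation payoff −$663 → loss $663.
$13833: outcomes coincide → loss $0.
$21953: outcomes coincide → loss $0.
$16083: outcomes coincide → loss $0.
$10029: outcomes coincide → loss $0.
$11115: truthful payoff $0, deviation payoff −$642 → loss $642.
Total loss = $663 + $642 = $1305.

$1305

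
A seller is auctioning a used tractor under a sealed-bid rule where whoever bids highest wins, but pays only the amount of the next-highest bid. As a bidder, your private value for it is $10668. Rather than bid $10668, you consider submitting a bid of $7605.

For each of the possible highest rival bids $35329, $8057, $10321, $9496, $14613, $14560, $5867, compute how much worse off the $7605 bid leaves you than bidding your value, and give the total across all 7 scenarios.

$4130

The deviation costs you only when the competing bid falls strictly between $7605 and $10668; elsewhere both bids give the same outcome.
$35329: outcomes coincide → loss $0.
$8057: truthful payoff $2611, deviation payoff $0 → loss $2611.
$10321: truthful payoff $347, deviation payoff $0 → loss $347.
$9496: truthful payoff $1172, deviation payoff $0 → loss $1172.
$14613: outcomes coincide → loss $0.
$14560: outcomes coincide → loss $0.
$5867: outcomes coincide → loss $0.
Total loss = $2611 + $347 + $1172 = $4130.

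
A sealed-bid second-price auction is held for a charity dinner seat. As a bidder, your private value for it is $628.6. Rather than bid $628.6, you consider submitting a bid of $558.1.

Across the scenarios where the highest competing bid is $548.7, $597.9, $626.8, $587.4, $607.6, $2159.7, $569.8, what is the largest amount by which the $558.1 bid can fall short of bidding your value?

$548.7: same outcome either way → loss $0.
$597.9: truthful gives $30.7, deviation gives $0 → loss $30.7.
$626.8: truthful gives $1.8, deviation gives $0 → loss $1.8.
$587.4: truthful gives $41.2, deviation gives $0 → loss $41.2.
$607.6: truthful gives $21, deviation gives $0 → loss $21.
$2159.7: same outcome either way → loss $0.
$569.8: truthful gives $58.8, deviation gives $0 → loss $58.8.
Maximum loss: $58.8.

$58.8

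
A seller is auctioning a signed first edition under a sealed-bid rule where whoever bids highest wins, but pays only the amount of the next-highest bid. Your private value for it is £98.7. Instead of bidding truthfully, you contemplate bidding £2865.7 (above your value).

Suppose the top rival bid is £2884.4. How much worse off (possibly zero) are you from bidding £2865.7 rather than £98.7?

Bidding your value £98.7: you lose (since £98.7 < £2884.4). Payoff £0.
Bidding £2865.7: you lose. Payoff £0.
Difference = £0 − £0 = £0; both bids lead to the same outcome because the competing bid is above both your value and your alternative bid.
Because the price is fixed by the runner-up's bid, deviating from your value can only change a good outcome into a bad one — never the reverse.

£0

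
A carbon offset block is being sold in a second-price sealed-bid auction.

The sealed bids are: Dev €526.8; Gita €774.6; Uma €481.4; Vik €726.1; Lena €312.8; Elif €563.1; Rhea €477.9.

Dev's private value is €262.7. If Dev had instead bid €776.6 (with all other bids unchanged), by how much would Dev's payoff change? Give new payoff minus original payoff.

The highest bid among the other bidders is €774.6; Dev's bid doesn't change that.
Original bid €526.8: Dev is not highest (top rival bid is €774.6); payoff €0.
Alternative bid €776.6: Dev is highest, pays the top rival bid €774.6; payoff €262.7 − €774.6 = −€511.9.
Change in payoff = −€511.9 − (€0) = −€511.9.

−€511.9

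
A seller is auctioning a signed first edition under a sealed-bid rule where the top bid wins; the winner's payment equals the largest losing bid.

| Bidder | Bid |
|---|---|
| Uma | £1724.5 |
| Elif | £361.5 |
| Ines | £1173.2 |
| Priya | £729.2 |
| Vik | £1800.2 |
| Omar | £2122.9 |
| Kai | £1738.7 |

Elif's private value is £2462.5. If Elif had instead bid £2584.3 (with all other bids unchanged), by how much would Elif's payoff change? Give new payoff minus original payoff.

£339.6

The highest bid among the other bidders is £2122.9; Elif's bid doesn't change that.
Original bid £361.5: Elif is not highest (top rival bid is £2122.9); payoff £0.
Alternative bid £2584.3: Elif is highest, pays the top rival bid £2122.9; payoff £2462.5 − £2122.9 = £339.6.
Change in payoff = £339.6 − (£0) = £339.6.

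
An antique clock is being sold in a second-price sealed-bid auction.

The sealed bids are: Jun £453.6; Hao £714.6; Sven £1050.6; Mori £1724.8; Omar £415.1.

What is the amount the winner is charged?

Highest bid: Mori at £1724.8, so Mori wins.
Second-highest bid: Sven at £1050.6 — that is the price the winner pays.

£1050.6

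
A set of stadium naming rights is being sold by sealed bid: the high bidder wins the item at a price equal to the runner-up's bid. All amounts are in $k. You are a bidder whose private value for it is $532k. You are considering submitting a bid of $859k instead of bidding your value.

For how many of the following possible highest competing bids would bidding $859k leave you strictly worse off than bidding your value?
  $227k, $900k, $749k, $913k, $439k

1

The deviation hurts exactly when the highest competing bid lies strictly between $532k and $859k — overbidding then wins at a price above your value.
$227k: below both → same outcome either way.
$900k: above both → same outcome either way.
$749k: inside the interval → strictly worse (loss $217k).
$913k: above both → same outcome either way.
$439k: below both → same outcome either way.
Count: 1.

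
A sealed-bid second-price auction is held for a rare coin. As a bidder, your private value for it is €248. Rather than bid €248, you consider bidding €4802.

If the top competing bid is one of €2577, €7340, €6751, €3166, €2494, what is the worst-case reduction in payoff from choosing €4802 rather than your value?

€2918

€2577: truthful gives €0, deviation gives −€2329 → loss €2329.
€7340: same outcome either way → loss €0.
€6751: same outcome either way → loss €0.
€3166: truthful gives €0, deviation gives −€2918 → loss €2918.
€2494: truthful gives €0, deviation gives −€2246 → loss €2246.
Maximum loss: €2918.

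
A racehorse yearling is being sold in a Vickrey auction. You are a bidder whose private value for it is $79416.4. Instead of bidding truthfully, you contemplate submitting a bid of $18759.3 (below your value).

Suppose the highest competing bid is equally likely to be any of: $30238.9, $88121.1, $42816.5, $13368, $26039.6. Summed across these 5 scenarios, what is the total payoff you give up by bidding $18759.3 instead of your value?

$139154.2

The deviation costs you only when the competing bid falls strictly between $18759.3 and $79416.4; elsewhere both bids give the same outcome.
$30238.9: truthful payoff $49177.5, deviation payoff $0 → loss $49177.5.
$88121.1: outcomes coincide → loss $0.
$42816.5: truthful payoff $36599.9, deviation payoff $0 → loss $36599.9.
$13368: outcomes coincide → loss $0.
$26039.6: truthful payoff $53376.8, deviation payoff $0 → loss $53376.8.
Total loss = $49177.5 + $36599.9 + $53376.8 = $139154.2.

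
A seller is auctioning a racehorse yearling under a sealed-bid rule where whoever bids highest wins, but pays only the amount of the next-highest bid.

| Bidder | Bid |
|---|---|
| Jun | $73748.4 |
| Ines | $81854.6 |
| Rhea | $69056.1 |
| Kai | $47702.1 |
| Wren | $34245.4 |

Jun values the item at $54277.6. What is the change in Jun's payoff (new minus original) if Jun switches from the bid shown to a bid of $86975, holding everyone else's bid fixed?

−$27577

The highest bid among the other bidders is $81854.6; Jun's bid doesn't change that.
Original bid $73748.4: Jun is not highest (top rival bid is $81854.6); payoff $0.
Alternative bid $86975: Jun is highest, pays the top rival bid $81854.6; payoff $54277.6 − $81854.6 = −$27577.
Change in payoff = −$27577 − ($0) = −$27577.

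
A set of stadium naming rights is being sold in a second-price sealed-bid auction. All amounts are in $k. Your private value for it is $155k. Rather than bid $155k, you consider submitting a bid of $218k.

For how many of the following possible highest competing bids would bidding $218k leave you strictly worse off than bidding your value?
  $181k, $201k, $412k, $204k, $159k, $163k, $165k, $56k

6

The deviation hurts exactly when the highest competing bid lies strictly between $155k and $218k — overbidding then wins at a price above your value.
$181k: inside the interval → strictly worse (loss $26k).
$201k: inside the interval → strictly worse (loss $46k).
$412k: above both → same outcome either way.
$204k: inside the interval → strictly worse (loss $49k).
$159k: inside the interval → strictly worse (loss $4k).
$163k: inside the interval → strictly worse (loss $8k).
$165k: inside the interval → strictly worse (loss $10k).
$56k: below both → same outcome either way.
Count: 6.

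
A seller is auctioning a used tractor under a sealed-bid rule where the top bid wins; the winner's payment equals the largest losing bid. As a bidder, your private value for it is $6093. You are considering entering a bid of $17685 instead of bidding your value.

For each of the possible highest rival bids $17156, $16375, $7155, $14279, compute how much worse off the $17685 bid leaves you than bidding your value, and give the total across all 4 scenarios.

The deviation costs you only when the competing bid falls strictly between $6093 and $17685; elsewhere both bids give the same outcome.
$17156: truthful payoff $0, deviation payoff −$11063 → loss $11063.
$16375: truthful payoff $0, deviation payoff −$10282 → loss $10282.
$7155: truthful payoff $0, deviation payoff −$1062 → loss $1062.
$14279: truthful payoff $0, deviation payoff −$8186 → loss $8186.
Total loss = $11063 + $10282 + $1062 + $8186 = $30593.
Truthful bidding weakly dominates here: raising your bid can only win items priced above your value, and lowering it can only forfeit items priced below.

$30593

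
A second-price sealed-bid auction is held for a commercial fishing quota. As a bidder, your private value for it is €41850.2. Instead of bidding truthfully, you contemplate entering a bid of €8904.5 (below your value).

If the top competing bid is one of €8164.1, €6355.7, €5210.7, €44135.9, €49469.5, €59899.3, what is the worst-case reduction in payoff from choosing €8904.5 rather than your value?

€8164.1: same outcome either way → loss €0.
€6355.7: same outcome either way → loss €0.
€5210.7: same outcome either way → loss €0.
€44135.9: same outcome either way → loss €0.
€49469.5: same outcome either way → loss €0.
€59899.3: same outcome either way → loss €0.
Maximum loss: €0.

€0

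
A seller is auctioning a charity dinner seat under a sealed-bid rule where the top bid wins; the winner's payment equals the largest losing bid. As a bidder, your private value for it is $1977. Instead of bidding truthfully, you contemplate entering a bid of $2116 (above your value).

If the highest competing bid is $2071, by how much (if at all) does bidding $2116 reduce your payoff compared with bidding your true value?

$94

Bidding your value $1977: you lose (since $1977 < $2071). Payoff $0.
Bidding $2116: you win and pay $2071. Payoff $1977 − $2071 = −$94.
The competing bid $2071 lies between your value and your inflated bid, so overbidding wins an item priced above your value.
Loss from deviating = $0 − (−$94) = $94.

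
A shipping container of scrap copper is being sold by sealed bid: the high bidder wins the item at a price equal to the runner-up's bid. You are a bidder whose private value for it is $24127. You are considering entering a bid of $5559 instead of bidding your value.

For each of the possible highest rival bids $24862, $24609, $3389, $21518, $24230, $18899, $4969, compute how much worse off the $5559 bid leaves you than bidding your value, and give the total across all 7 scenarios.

$7837

The deviation costs you only when the competing bid falls strictly between $5559 and $24127; elsewhere both bids give the same outcome.
$24862: outcomes coincide → loss $0.
$24609: outcomes coincide → loss $0.
$3389: outcomes coincide → loss $0.
$21518: truthful payoff $2609, deviation payoff $0 → loss $2609.
$24230: outcomes coincide → loss $0.
$18899: truthful payoff $5228, deviation payoff $0 → loss $5228.
$4969: outcomes coincide → loss $0.
Total loss = $2609 + $5228 = $7837.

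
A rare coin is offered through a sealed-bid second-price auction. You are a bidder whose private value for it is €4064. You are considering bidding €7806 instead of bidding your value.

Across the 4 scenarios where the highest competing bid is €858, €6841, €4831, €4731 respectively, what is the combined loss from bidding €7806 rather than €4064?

€4211

The deviation costs you only when the competing bid falls strictly between €4064 and €7806; elsewhere both bids give the same outcome.
€858: outcomes coincide → loss €0.
€6841: truthful payoff €0, deviation payoff −€2777 → loss €2777.
€4831: truthful payoff €0, deviation payoff −€767 → loss €767.
€4731: truthful payoff €0, deviation payoff −€667 → loss €667.
Total loss = €2777 + €767 + €667 = €4211.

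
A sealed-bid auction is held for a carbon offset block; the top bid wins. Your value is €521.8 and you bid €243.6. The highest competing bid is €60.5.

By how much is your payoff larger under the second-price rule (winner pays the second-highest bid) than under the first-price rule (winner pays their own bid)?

€183.1

You have the highest bid, so you win under either rule.
Second-price: pay €60.5 → payoff €461.3.
First-price: pay your own bid €243.6 → payoff €278.2.
Difference = €461.3 − (€278.2) = €183.1.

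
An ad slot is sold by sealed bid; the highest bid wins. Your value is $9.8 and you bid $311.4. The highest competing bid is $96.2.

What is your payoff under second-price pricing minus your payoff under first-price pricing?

You have the highest bid, so you win under either rule.
Second-price: pay $96.2 → payoff −$86.4.
First-price: pay your own bid $311.4 → payoff −$301.6.
Difference = −$86.4 − (−$301.6) = $215.2.

$215.2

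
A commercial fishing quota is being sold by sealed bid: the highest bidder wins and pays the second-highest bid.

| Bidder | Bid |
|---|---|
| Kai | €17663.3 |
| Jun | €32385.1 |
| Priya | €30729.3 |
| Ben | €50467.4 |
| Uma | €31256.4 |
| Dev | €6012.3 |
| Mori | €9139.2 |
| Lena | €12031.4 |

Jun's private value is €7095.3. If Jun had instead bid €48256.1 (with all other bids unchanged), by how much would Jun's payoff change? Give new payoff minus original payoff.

€0

The highest bid among the other bidders is €50467.4; Jun's bid doesn't change that.
Original bid €32385.1: Jun is not highest (top rival bid is €50467.4); payoff €0.
Alternative bid €48256.1: Jun is not highest (top rival bid is €50467.4); payoff €0.
Change in payoff = €0 − (€0) = €0.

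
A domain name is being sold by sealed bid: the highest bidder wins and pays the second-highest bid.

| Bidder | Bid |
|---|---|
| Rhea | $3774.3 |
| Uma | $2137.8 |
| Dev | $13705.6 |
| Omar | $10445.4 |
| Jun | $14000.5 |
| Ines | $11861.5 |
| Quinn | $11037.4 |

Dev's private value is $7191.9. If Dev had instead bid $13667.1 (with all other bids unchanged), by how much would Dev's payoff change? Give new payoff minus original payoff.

$0

The highest bid among the other bidders is $14000.5; Dev's bid doesn't change that.
Original bid $13705.6: Dev is not highest (top rival bid is $14000.5); payoff $0.
Alternative bid $13667.1: Dev is not highest (top rival bid is $14000.5); payoff $0.
Change in payoff = $0 − ($0) = $0.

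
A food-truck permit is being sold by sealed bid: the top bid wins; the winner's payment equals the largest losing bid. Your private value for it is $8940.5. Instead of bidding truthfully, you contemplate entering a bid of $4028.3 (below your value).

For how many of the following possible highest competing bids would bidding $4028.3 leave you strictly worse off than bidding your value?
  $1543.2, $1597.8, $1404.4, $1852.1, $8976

0

The deviation hurts exactly when the highest competing bid lies strictly between $4028.3 and $8940.5 — underbidding then forfeits a profitable win.
$1543.2: below both → same outcome either way.
$1597.8: below both → same outcome either way.
$1404.4: below both → same outcome either way.
$1852.1: below both → same outcome either way.
$8976: above both → same outcome either way.
Count: 0.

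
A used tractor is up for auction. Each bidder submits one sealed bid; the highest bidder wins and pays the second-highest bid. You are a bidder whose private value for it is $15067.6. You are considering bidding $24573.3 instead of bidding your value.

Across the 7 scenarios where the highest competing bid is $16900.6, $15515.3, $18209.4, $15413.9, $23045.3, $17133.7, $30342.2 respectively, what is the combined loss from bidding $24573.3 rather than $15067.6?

$15812.6

The deviation costs you only when the competing bid falls strictly between $15067.6 and $24573.3; elsewhere both bids give the same outcome.
$16900.6: truthful payoff $0, deviation payoff −$1833 → loss $1833.
$15515.3: truthful payoff $0, deviation payoff −$447.7 → loss $447.7.
$18209.4: truthful payoff $0, deviation payoff −$3141.8 → loss $3141.8.
$15413.9: truthful payoff $0, deviation payoff −$346.3 → loss $346.3.
$23045.3: truthful payoff $0, deviation payoff −$7977.7 → loss $7977.7.
$17133.7: truthful payoff $0, deviation payoff −$2066.1 → loss $2066.1.
$30342.2: outcomes coincide → loss $0.
Total loss = $1833 + $447.7 + $3141.8 + $346.3 + $7977.7 + $2066.1 = $15812.6.
Because the price is fixed by the runner-up's bid, deviating from your value can only change a good outcome into a bad one — never the reverse.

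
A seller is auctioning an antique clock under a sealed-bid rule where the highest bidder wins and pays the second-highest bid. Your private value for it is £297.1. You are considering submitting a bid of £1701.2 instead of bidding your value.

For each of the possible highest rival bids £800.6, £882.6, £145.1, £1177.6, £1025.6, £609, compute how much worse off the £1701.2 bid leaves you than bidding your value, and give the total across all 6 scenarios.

The deviation costs you only when the competing bid falls strictly between £297.1 and £1701.2; elsewhere both bids give the same outcome.
£800.6: truthful payoff £0, deviation payoff −£503.5 → loss £503.5.
£882.6: truthful payoff £0, deviation payoff −£585.5 → loss £585.5.
£145.1: outcomes coincide → loss £0.
£1177.6: truthful payoff £0, deviation payoff −£880.5 → loss £880.5.
£1025.6: truthful payoff £0, deviation payoff −£728.5 → loss £728.5.
£609: truthful payoff £0, deviation payoff −£311.9 → loss £311.9.
Total loss = £503.5 + £585.5 + £880.5 + £728.5 + £311.9 = £3009.9.

£3009.9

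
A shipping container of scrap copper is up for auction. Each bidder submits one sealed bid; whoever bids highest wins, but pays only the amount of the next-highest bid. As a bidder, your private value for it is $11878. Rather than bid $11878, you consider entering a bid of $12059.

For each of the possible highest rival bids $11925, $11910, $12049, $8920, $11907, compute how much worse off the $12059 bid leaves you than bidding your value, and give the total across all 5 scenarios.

The deviation costs you only when the competing bid falls strictly between $11878 and $12059; elsewhere both bids give the same outcome.
$11925: truthful payoff $0, deviation payoff −$47 → loss $47.
$11910: truthful payoff $0, deviation payoff −$32 → loss $32.
$12049: truthful payoff $0, deviation payoff −$171 → loss $171.
$8920: outcomes coincide → loss $0.
$11907: truthful payoff $0, deviation payoff −$29 → loss $29.
Total loss = $47 + $32 + $171 + $29 = $279.
Because the price is fixed by the runner-up's bid, deviating from your value can only change a good outcome into a bad one — never the reverse.

$279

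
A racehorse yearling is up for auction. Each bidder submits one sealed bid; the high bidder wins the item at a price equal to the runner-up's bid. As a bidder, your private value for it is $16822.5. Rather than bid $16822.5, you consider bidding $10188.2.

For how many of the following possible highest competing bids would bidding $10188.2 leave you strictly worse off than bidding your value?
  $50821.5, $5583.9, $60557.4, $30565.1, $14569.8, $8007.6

The deviation hurts exactly when the highest competing bid lies strictly between $10188.2 and $16822.5 — underbidding then forfeits a profitable win.
$50821.5: above both → same outcome either way.
$5583.9: below both → same outcome either way.
$60557.4: above both → same outcome either way.
$30565.1: above both → same outcome either way.
$14569.8: inside the interval → strictly worse (loss $2252.7).
$8007.6: below both → same outcome either way.
Count: 1.

1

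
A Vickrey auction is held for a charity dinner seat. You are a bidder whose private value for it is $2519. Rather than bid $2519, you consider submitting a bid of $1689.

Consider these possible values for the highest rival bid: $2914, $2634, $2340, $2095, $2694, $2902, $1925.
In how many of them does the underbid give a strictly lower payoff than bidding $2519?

3

The deviation hurts exactly when the highest competing bid lies strictly between $1689 and $2519 — underbidding then forfeits a profitable win.
$2914: above both → same outcome either way.
$2634: above both → same outcome either way.
$2340: inside the interval → strictly worse (loss $179).
$2095: inside the interval → strictly worse (loss $424).
$2694: above both → same outcome either way.
$2902: above both → same outcome either way.
$1925: inside the interval → strictly worse (loss $594).
Count: 3.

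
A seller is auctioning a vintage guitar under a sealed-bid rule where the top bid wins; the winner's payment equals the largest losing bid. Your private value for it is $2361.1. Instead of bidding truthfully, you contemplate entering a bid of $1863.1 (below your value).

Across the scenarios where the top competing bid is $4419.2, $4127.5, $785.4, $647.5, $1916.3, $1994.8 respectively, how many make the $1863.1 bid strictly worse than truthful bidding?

The deviation hurts exactly when the highest competing bid lies strictly between $1863.1 and $2361.1 — underbidding then forfeits a profitable win.
$4419.2: above both → same outcome either way.
$4127.5: above both → same outcome either way.
$785.4: below both → same outcome either way.
$647.5: below both → same outcome either way.
$1916.3: inside the interval → strictly worse (loss $444.8).
$1994.8: inside the interval → strictly worse (loss $366.3).
Count: 2.

2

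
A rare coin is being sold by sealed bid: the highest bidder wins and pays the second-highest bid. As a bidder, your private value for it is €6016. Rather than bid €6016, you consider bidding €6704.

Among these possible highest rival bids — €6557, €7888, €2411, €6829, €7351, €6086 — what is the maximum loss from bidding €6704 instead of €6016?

€541

€6557: truthful gives €0, deviation gives −€541 → loss €541.
€7888: same outcome either way → loss €0.
€2411: same outcome either way → loss €0.
€6829: same outcome either way → loss €0.
€7351: same outcome either way → loss €0.
€6086: truthful gives €0, deviation gives −€70 → loss €70.
Maximum loss: €541.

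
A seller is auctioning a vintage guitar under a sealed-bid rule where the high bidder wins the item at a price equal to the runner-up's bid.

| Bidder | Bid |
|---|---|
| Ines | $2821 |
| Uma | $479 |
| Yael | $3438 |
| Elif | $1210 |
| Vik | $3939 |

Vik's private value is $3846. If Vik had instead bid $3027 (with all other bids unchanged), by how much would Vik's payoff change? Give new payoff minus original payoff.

The highest bid among the other bidders is $3438; Vik's bid doesn't change that.
Original bid $3939: Vik is highest, pays the top rival bid $3438; payoff $3846 − $3438 = $408.
Alternative bid $3027: Vik is not highest (top rival bid is $3438); payoff $0.
Change in payoff = $0 − ($408) = −$408.

−$408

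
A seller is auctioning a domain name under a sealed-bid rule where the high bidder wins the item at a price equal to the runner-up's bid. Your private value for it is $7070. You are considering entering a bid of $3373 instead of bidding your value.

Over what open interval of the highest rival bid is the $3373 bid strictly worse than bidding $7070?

If the competing bid is below $3373, both bids win at the same price — no difference.
If it is above $7070, both bids lose — no difference.
If it lies strictly between $3373 and $7070, bidding your value wins at a price below your value (positive payoff) while bidding $3373 loses (payoff 0).
So the deviation strictly hurts on the open interval ($3373, $7070).

($3373, $7070)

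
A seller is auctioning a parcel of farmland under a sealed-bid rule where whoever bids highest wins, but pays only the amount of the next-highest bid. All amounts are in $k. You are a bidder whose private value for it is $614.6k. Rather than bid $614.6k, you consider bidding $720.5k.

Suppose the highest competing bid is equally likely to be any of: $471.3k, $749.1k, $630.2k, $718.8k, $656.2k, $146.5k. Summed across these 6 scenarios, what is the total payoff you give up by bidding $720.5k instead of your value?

The deviation costs you only when the competing bid falls strictly between $614.6k and $720.5k; elsewhere both bids give the same outcome.
$471.3k: outcomes coincide → loss $0k.
$749.1k: outcomes coincide → loss $0k.
$630.2k: truthful payoff $0k, deviation payoff −$15.6k → loss $15.6k.
$718.8k: truthful payoff $0k, deviation payoff −$104.2k → loss $104.2k.
$656.2k: truthful payoff $0k, deviation payoff −$41.6k → loss $41.6k.
$146.5k: outcomes coincide → loss $0k.
Total loss = $15.6k + $104.2k + $41.6k = $161.4k.

$161.4k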